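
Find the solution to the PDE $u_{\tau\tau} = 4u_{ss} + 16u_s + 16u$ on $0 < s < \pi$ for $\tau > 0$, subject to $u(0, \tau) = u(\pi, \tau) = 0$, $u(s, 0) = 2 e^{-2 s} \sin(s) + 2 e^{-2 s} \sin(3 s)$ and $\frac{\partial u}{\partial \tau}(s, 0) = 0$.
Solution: Substitute $u = e^{-2s}w$.
Then $u_s = e^{-2s}(w_s - 2w)$, $u_{ss} = e^{-2s}(w_{ss} - 4w_s + 4w)$, $u_{\tau\tau} = e^{-2s}w_{\tau\tau}$; substituting and dividing by $e^{-2s}$, the lower-order terms cancel: $w_{\tau\tau} = 4w_{ss}$ (standard wave equation).
Data for $w$: $w(s,0) = e^{2s}u(s,0) = 2 \sin(s) + 2 \sin(3 s)$; $w_{\tau}(s,0) = e^{2s}u_{\tau}(s,0) = 0$. The boundary conditions carry over: $w(0,\tau) = w(\pi,\tau) = 0$.
Separating variables: $w = \sum [A_n \cos(\omega_n \tau) + B_n \sin(\omega_n \tau)] \sin(ns)$, $\omega_n = 2n$. From ICs: $A_1=2, A_3=2$.
So $w(s,\tau) = 2 \sin(s) \cos(2 \tau) + 2 \sin(3 s) \cos(6 \tau)$, and $u(s,\tau) = e^{-2s}w(s,\tau)$.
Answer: $u(s, \tau) = 2 e^{-2 s} \sin(s) \cos(2 \tau) + 2 e^{-2 s} \sin(3 s) \cos(6 \tau)$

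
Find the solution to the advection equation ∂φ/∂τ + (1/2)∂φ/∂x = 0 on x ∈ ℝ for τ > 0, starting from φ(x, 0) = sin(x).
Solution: By characteristics (dx/dτ = 1/2), φ(x,τ) = f(x - (1/2)τ) with f = φ(·, 0).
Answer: φ(x, τ) = sin(x - τ/2)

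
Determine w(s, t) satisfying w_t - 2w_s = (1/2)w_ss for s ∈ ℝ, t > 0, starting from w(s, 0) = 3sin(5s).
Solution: Moving frame: η = s + 2t, σ = t, w = u(η,σ), so w_t = u_σ + 2u_η and w_ss = u_ηη.
Hence w_t - 2w_s = u_σ and the PDE becomes the heat equation u_σ = (1/2)u_ηη on η ∈ ℝ.
Initial data: u(η,0) = w(η,0) = 3sin(5η). Each mode sin(nη) decays as exp(-n²σ/2) on ℝ, so u(η,σ) = Σ c_n exp(-n²σ/2) sin(nη) with c_5=3: u(η,σ) = 3exp(-25σ/2)sin(5η).
Substituting back: w(s,t) = u(s + 2t, t).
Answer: w(s, t) = 3exp(-25t/2)sin(5s + 10t)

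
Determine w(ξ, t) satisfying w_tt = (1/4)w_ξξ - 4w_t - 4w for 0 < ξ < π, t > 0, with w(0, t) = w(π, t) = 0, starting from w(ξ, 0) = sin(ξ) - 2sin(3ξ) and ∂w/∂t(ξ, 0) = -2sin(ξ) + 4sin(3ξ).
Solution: Substitute w = exp(-2t)u, i.e. u = exp(2t)w.
By the product rule, w_t = exp(-2t)(u_t - 2u), w_tt = exp(-2t)(u_tt - 4u_t + 4u), w_ξξ = exp(-2t)u_ξξ.
Substituting into the PDE and dividing by exp(-2t): u_tt - 4u_t + 4u = (1/4)u_ξξ - 4(u_t - 2u) - 4u.
The lower-order terms cancel, leaving the standard wave equation u_tt = (1/4)u_ξξ.
Initial data for u: u(ξ,0) = w(ξ,0) = sin(ξ) - 2sin(3ξ); u_t(ξ,0) = w_t(ξ,0) + 2w(ξ,0) = 0. The boundary conditions carry over: u(0,t) = u(π,t) = 0.
Solve for u:
  Using separation of variables u = X(ξ)T(t):
  Eigenfunctions: sin(nξ), n = 1, 2, 3, ...
  General solution: u(ξ, t) = Σ [A_n cos(n t/2) + B_n sin(n t/2)] sin(nξ)
  From u(ξ,0) = sin(ξ) - 2sin(3ξ): A_1=1, A_3=-2. From u_t(ξ,0) = 0: all B_n = 0.
Hence u(ξ,t) = sin(ξ)cos(t/2) - 2sin(3ξ)cos(3t/2).
Transform back: w(ξ,t) = exp(-2t)u(ξ,t).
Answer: w(ξ, t) = exp(-2t)sin(ξ)cos(t/2) - 2exp(-2t)sin(3ξ)cos(3t/2)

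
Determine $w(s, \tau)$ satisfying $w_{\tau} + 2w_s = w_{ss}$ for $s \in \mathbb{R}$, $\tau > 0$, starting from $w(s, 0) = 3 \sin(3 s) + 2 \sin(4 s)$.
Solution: Change to a moving frame: let $\eta = s - 2\tau$, $\sigma = \tau$ and write $w(s,\tau) = u(\eta,\sigma)$.
By the chain rule $w_{\tau} = u_{\sigma} - 2u_{\eta}$, $w_s = u_{\eta}$, $w_{ss} = u_{\eta\eta}$.
Then $w_{\tau} + 2w_s = u_{\sigma}$: the advection term cancels and the PDE becomes the heat equation $u_{\sigma} = u_{\eta\eta}$ on $\eta \in \mathbb{R}$.
Initial data: $u(\eta,0) = w(\eta,0) = 3 \sin(3 \eta) + 2 \sin(4 \eta)$.
On $\eta \in \mathbb{R}$ each mode satisfies $(\sin(n\eta))'' = -n^2 \sin(n\eta)$, so $e^{-n^2\sigma} \sin(n\eta)$ solves the heat equation; by superposition $u(\eta,\sigma) = \sum c_n e^{-n^2\sigma} \sin(n\eta)$.
Reading off the coefficients: $c_3=3, c_4=2$, so $u(\eta,\sigma) = 3 e^{-9 \sigma} \sin(3 \eta) + 2 e^{-16 \sigma} \sin(4 \eta)$.
Substituting back $\eta = s - 2\tau$, $\sigma = \tau$: $w(s,\tau) = u(s - 2\tau, \tau)$.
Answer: $w(s, \tau) = -3 e^{-9 \tau} \sin(6 \tau - 3 s) - 2 e^{-16 \tau} \sin(8 \tau - 4 s)$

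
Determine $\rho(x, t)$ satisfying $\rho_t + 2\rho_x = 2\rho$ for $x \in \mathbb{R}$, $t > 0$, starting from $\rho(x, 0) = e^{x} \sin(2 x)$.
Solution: Substitute $\rho = e^{x}u$, i.e. $u = e^{-x}\rho$.
By the product rule, $\rho_x = e^{x}(u_x + u)$, $\rho_t = e^{x}u_t$.
Substituting into the PDE and dividing by $e^{x}$: $u_t + 2(u_x + u) = 2u$.
The lower-order terms cancel, leaving the standard advection equation $u_t + 2u_x = 0$.
Initial data for $u$: $u(x,0) = e^{-x}\rho(x,0) = \sin(2 x)$.
Solve for $u$:
  By method of characteristics (waves move right with speed 2):
  Along characteristics $x - 2t =$ const, $u$ is constant, so $u(x,t) = f(x - 2t)$ with $f = u( \cdot , 0)$.
Hence $u(x,t) = - \sin(4 t - 2 x)$.
Transform back: $\rho(x,t) = e^{x}u(x,t)$.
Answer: $\rho(x, t) = - e^{x} \sin(4 t - 2 x)$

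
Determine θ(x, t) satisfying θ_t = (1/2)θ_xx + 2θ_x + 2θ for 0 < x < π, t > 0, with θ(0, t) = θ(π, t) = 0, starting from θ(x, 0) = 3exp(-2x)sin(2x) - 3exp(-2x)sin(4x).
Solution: Substitute θ = exp(-2x)u, i.e. u = exp(2x)θ.
By the product rule, θ_x = exp(-2x)(u_x - 2u), θ_xx = exp(-2x)(u_xx - 4u_x + 4u), θ_t = exp(-2x)u_t.
Substituting into the PDE and dividing by exp(-2x): u_t = (1/2)(u_xx - 4u_x + 4u) + 2(u_x - 2u) + 2u.
The lower-order terms cancel, leaving the standard heat equation u_t = (1/2)u_xx.
Initial data for u: u(x,0) = exp(2x)θ(x,0) = 3sin(2x) - 3sin(4x). The boundary conditions carry over: u(0,t) = u(π,t) = 0.
Solve for u:
  Using separation of variables u = X(x)G(t):
  Eigenfunctions: sin(nx), n = 1, 2, 3, ...
  General solution: u(x, t) = Σ c_n sin(nx) exp(-n² t/2)
  Matching u(x,0) = 3sin(2x) - 3sin(4x) term by term: c_2=3, c_4=-3.
Hence u(x,t) = 3exp(-2t)sin(2x) - 3exp(-8t)sin(4x).
Transform back: θ(x,t) = exp(-2x)u(x,t).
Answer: θ(x, t) = 3exp(-2t)exp(-2x)sin(2x) - 3exp(-8t)exp(-2x)sin(4x)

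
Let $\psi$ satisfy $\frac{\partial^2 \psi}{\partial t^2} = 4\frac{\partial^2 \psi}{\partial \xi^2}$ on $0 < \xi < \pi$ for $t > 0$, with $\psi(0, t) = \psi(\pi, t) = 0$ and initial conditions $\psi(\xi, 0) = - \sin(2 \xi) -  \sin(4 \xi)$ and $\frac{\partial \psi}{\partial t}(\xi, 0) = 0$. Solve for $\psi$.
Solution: Separating variables: $\psi = \sum [A_n \cos(\omega_n t) + B_n \sin(\omega_n t)] \sin(n\xi)$, $\omega_n = 2n$. From ICs: $A_2=-1, A_4=-1$.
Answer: $\psi(\xi, t) = - \sin(2 \xi) \cos(4 t) -  \sin(4 \xi) \cos(8 t)$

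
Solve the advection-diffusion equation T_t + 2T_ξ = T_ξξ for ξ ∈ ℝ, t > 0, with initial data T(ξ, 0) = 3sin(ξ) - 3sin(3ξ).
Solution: Change to a moving frame: let η = ξ - 2t, σ = t and write T(ξ,t) = u(η,σ).
By the chain rule T_t = u_σ - 2u_η, T_ξ = u_η, T_ξξ = u_ηη.
Then T_t + 2T_ξ = u_σ: the advection term cancels and the PDE becomes the heat equation u_σ = u_ηη on η ∈ ℝ.
Initial data: u(η,0) = T(η,0) = 3sin(η) - 3sin(3η).
On η ∈ ℝ each mode satisfies (sin(nη))″ = -n² sin(nη), so exp(-n²σ) sin(nη) solves the heat equation; by superposition u(η,σ) = Σ c_n exp(-n²σ) sin(nη).
Reading off the coefficients: c_1=3, c_3=-3, so u(η,σ) = 3exp(-σ)sin(η) - 3exp(-9σ)sin(3η).
Substituting back η = ξ - 2t, σ = t: T(ξ,t) = u(ξ - 2t, t).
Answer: T(ξ, t) = -3exp(-t)sin(2t - ξ) + 3exp(-9t)sin(6t - 3ξ)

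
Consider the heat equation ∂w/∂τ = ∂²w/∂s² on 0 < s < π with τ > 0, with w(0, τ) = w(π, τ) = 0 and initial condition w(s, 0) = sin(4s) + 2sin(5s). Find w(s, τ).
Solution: Separating variables: w = Σ c_n exp(-n²τ) sin(ns). From w(s,0) = sin(4s) + 2sin(5s): c_4=1, c_5=2.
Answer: w(s, τ) = exp(-16τ)sin(4s) + 2exp(-25τ)sin(5s)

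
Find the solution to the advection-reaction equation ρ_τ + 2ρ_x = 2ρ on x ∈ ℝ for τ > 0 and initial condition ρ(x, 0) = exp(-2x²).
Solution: Substitute ρ = exp(2τ)u, i.e. u = exp(-2τ)ρ.
By the product rule, ρ_τ = exp(2τ)(u_τ + 2u), ρ_x = exp(2τ)u_x.
Substituting into the PDE and dividing by exp(2τ): u_τ + 2u + 2u_x = 2u.
The lower-order terms cancel, leaving the standard advection equation u_τ + 2u_x = 0.
Initial data for u: u(x,0) = ρ(x,0) = exp(-2x²).
Solve for u:
  By method of characteristics (waves move right with speed 2):
  Along characteristics x - 2τ = const, u is constant, so u(x,τ) = f(x - 2τ) with f = u(·, 0).
Hence u(x,τ) = exp(-2(x - 2τ)²).
Transform back: ρ(x,τ) = exp(2τ)u(x,τ).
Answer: ρ(x, τ) = exp(2τ)exp(-2(x - 2τ)²)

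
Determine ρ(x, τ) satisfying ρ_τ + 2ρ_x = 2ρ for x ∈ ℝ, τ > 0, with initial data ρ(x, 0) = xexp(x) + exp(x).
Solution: Substitute ρ = exp(x)u, i.e. u = exp(-x)ρ.
By the product rule, ρ_x = exp(x)(u_x + u), ρ_τ = exp(x)u_τ.
Substituting into the PDE and dividing by exp(x): u_τ + 2(u_x + u) = 2u.
The lower-order terms cancel, leaving the standard advection equation u_τ + 2u_x = 0.
Initial data for u: u(x,0) = exp(-x)ρ(x,0) = x + 1.
Solve for u:
  By method of characteristics (waves move right with speed 2):
  Along characteristics x - 2τ = const, u is constant, so u(x,τ) = f(x - 2τ) with f = u(·, 0).
Hence u(x,τ) = x - 2τ + 1.
Transform back: ρ(x,τ) = exp(x)u(x,τ).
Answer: ρ(x, τ) = xexp(x) - 2τexp(x) + exp(x)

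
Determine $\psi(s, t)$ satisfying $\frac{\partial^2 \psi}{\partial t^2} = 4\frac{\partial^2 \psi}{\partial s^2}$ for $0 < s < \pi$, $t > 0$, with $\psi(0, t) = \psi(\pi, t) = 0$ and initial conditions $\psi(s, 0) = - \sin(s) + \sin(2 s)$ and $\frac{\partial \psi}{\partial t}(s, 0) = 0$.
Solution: Using separation of variables $\psi = X(s)T(t)$:
Eigenfunctions: $\sin(ns)$, $n = 1, 2, 3, \ldots$
General solution: $\psi(s, t) = \sum [A_n \cos(2n t) + B_n \sin(2n t)] \sin(ns)$
From $\psi(s,0) = - \sin(s) + \sin(2 s)$: $A_1=-1, A_2=1$. From $\psi_t(s,0) = 0$: all $B_n = 0$.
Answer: $\psi(s, t) = - \sin(s) \cos(2 t) + \sin(2 s) \cos(4 t)$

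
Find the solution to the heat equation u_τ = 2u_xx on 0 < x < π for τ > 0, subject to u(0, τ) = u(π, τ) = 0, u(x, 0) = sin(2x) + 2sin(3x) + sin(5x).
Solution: Separating variables: u = Σ c_n exp(-2n²τ) sin(nx). From u(x,0) = sin(2x) + 2sin(3x) + sin(5x): c_2=1, c_3=2, c_5=1.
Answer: u(x, τ) = exp(-8τ)sin(2x) + 2exp(-18τ)sin(3x) + exp(-50τ)sin(5x)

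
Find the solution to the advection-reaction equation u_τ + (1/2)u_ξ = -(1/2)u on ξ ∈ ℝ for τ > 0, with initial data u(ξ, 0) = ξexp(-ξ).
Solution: Substitute u = exp(-ξ)w, i.e. w = exp(ξ)u.
By the product rule, u_ξ = exp(-ξ)(w_ξ - w), u_τ = exp(-ξ)w_τ.
Substituting into the PDE and dividing by exp(-ξ): w_τ + (1/2)(w_ξ - w) = -(1/2)w.
The lower-order terms cancel, leaving the standard advection equation w_τ + (1/2)w_ξ = 0.
Initial data for w: w(ξ,0) = exp(ξ)u(ξ,0) = ξ.
Solve for w:
  By method of characteristics (waves move right with speed 1/2):
  Along characteristics ξ - (1/2)τ = const, w is constant, so w(ξ,τ) = f(ξ - (1/2)τ) with f = w(·, 0).
Hence w(ξ,τ) = ξ - (1/2)τ.
Transform back: u(ξ,τ) = exp(-ξ)w(ξ,τ).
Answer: u(ξ, τ) = ξexp(-ξ) - (1/2)τexp(-ξ)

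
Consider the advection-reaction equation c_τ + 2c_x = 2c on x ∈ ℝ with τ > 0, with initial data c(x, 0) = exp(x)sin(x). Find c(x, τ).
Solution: Substitute c = exp(x)u, i.e. u = exp(-x)c.
By the product rule, c_x = exp(x)(u_x + u), c_τ = exp(x)u_τ.
Substituting into the PDE and dividing by exp(x): u_τ + 2(u_x + u) = 2u.
The lower-order terms cancel, leaving the standard advection equation u_τ + 2u_x = 0.
Initial data for u: u(x,0) = exp(-x)c(x,0) = sin(x).
Solve for u:
  By method of characteristics (waves move right with speed 2):
  Along characteristics x - 2τ = const, u is constant, so u(x,τ) = f(x - 2τ) with f = u(·, 0).
Hence u(x,τ) = sin(x - 2τ).
Transform back: c(x,τ) = exp(x)u(x,τ).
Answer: c(x, τ) = exp(x)sin(x - 2τ)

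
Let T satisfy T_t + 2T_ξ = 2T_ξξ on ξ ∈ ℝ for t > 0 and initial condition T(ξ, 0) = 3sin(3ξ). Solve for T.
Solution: Moving frame: η = ξ - 2t, σ = t, T = u(η,σ), so T_t = u_σ - 2u_η and T_ξξ = u_ηη.
Hence T_t + 2T_ξ = u_σ and the PDE becomes the heat equation u_σ = 2u_ηη on η ∈ ℝ.
Initial data: u(η,0) = T(η,0) = 3sin(3η). Each mode sin(nη) decays as exp(-2n²σ) on ℝ, so u(η,σ) = Σ c_n exp(-2n²σ) sin(nη) with c_3=3: u(η,σ) = 3exp(-18σ)sin(3η).
Substituting back: T(ξ,t) = u(ξ - 2t, t).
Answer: T(ξ, t) = -3exp(-18t)sin(6t - 3ξ)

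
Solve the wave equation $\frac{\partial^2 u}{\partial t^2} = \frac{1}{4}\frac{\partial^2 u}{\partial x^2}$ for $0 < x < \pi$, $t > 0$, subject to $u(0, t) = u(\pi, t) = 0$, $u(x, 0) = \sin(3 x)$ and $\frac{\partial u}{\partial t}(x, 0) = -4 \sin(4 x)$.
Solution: Separating variables: $u = \sum [A_n \cos(\omega_n t) + B_n \sin(\omega_n t)] \sin(nx)$, $\omega_n = n/2$. From ICs ($B_n$ = velocity coefficient / $\omega_n$): $A_3=1, B_4=-2$.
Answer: $u(x, t) = -2 \sin(2 t) \sin(4 x) + \sin(3 x) \cos(3 t/2)$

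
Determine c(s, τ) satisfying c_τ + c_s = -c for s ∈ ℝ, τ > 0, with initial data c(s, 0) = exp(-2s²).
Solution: Substitute c = exp(-τ)u.
Then c_τ = exp(-τ)(u_τ - u), c_s = exp(-τ)u_s; substituting and dividing by exp(-τ), the lower-order terms cancel: u_τ + u_s = 0 (standard advection equation).
Data for u: u(s,0) = c(s,0) = exp(-2s²).
By characteristics (ds/dτ = 1), u(s,τ) = f(s - τ) with f = u(·, 0).
So u(s,τ) = exp(-2(s - τ)²), and c(s,τ) = exp(-τ)u(s,τ).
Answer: c(s, τ) = exp(-τ)exp(-2(s - τ)²)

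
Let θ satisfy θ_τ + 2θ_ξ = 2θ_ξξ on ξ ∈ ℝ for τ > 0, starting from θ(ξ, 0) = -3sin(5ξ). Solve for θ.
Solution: Change to a moving frame: let η = ξ - 2τ, σ = τ and write θ(ξ,τ) = u(η,σ).
By the chain rule θ_τ = u_σ - 2u_η, θ_ξ = u_η, θ_ξξ = u_ηη.
Then θ_τ + 2θ_ξ = u_σ: the advection term cancels and the PDE becomes the heat equation u_σ = 2u_ηη on η ∈ ℝ.
Initial data: u(η,0) = θ(η,0) = -3sin(5η).
On η ∈ ℝ each mode satisfies (sin(nη))″ = -n² sin(nη), so exp(-2n²σ) sin(nη) solves the heat equation; by superposition u(η,σ) = Σ c_n exp(-2n²σ) sin(nη).
Reading off the coefficients: c_5=-3, so u(η,σ) = -3exp(-50σ)sin(5η).
Substituting back η = ξ - 2τ, σ = τ: θ(ξ,τ) = u(ξ - 2τ, τ).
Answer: θ(ξ, τ) = -3exp(-50τ)sin(5ξ - 10τ)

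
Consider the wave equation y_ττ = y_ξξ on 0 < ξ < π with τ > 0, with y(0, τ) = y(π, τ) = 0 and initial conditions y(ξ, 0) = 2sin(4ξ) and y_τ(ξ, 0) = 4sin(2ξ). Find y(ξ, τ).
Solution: Using separation of variables y = X(ξ)T(τ):
Eigenfunctions: sin(nξ), n = 1, 2, 3, ...
General solution: y(ξ, τ) = Σ [A_n cos(n τ) + B_n sin(n τ)] sin(nξ)
From y(ξ,0) = 2sin(4ξ): A_4=2. From y_τ(ξ,0) = 4sin(2ξ), using y_τ(ξ,0) = Σ ω_n B_n sin(nξ) with ω_n = n: B_2 = 4/2 = 2.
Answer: y(ξ, τ) = 2sin(2ξ)sin(2τ) + 2sin(4ξ)cos(4τ)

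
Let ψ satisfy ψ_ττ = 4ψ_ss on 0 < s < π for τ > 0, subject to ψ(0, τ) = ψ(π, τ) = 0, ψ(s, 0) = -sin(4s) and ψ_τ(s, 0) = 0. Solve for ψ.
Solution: Using separation of variables ψ = X(s)T(τ):
Eigenfunctions: sin(ns), n = 1, 2, 3, ...
General solution: ψ(s, τ) = Σ [A_n cos(2n τ) + B_n sin(2n τ)] sin(ns)
From ψ(s,0) = -sin(4s): A_4=-1. From ψ_τ(s,0) = 0: all B_n = 0.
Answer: ψ(s, τ) = -sin(4s)cos(8τ)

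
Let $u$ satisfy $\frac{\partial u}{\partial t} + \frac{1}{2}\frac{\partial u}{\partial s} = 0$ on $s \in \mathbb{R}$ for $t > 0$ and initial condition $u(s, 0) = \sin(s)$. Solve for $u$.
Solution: By characteristics ($ds/dt = 1/2$), $u(s,t) = f(s - \frac{1}{2}t)$ with $f = u( \cdot , 0)$.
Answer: $u(s, t) = \sin(s - t/2)$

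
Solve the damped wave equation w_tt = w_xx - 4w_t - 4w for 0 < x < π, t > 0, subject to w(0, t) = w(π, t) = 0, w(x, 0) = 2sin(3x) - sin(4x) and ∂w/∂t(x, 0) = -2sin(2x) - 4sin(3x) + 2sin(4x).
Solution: Substitute w = exp(-2t)u, i.e. u = exp(2t)w.
By the product rule, w_t = exp(-2t)(u_t - 2u), w_tt = exp(-2t)(u_tt - 4u_t + 4u), w_xx = exp(-2t)u_xx.
Substituting into the PDE and dividing by exp(-2t): u_tt - 4u_t + 4u = u_xx - 4(u_t - 2u) - 4u.
The lower-order terms cancel, leaving the standard wave equation u_tt = u_xx.
Initial data for u: u(x,0) = w(x,0) = 2sin(3x) - sin(4x); u_t(x,0) = w_t(x,0) + 2w(x,0) = -2sin(2x). The boundary conditions carry over: u(0,t) = u(π,t) = 0.
Solve for u:
  Using separation of variables u = X(x)T(t):
  Eigenfunctions: sin(nx), n = 1, 2, 3, ...
  General solution: u(x, t) = Σ [A_n cos(n t) + B_n sin(n t)] sin(nx)
  From u(x,0) = 2sin(3x) - sin(4x): A_3=2, A_4=-1. From u_t(x,0) = -2sin(2x), using u_t(x,0) = Σ ω_n B_n sin(nx) with ω_n = n: B_2 = (-2)/2 = -1.
Hence u(x,t) = -sin(2t)sin(2x) + 2sin(3x)cos(3t) - sin(4x)cos(4t).
Transform back: w(x,t) = exp(-2t)u(x,t).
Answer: w(x, t) = -exp(-2t)sin(2t)sin(2x) + 2exp(-2t)sin(3x)cos(3t) - exp(-2t)sin(4x)cos(4t)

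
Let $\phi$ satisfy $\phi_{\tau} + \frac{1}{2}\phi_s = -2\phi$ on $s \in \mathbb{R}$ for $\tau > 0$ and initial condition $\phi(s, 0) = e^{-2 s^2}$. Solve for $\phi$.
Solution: Substitute $\phi = e^{-2\tau}u$.
Then $\phi_{\tau} = e^{-2\tau}(u_{\tau} - 2u)$, $\phi_s = e^{-2\tau}u_s$; substituting and dividing by $e^{-2\tau}$, the lower-order terms cancel: $u_{\tau} + \frac{1}{2}u_s = 0$ (standard advection equation).
Data for $u$: $u(s,0) = \phi(s,0) = e^{-2 s^2}$.
By characteristics ($ds/d\tau = 1/2$), $u(s,\tau) = f(s - \frac{1}{2}\tau)$ with $f = u( \cdot , 0)$.
So $u(s,\tau) = e^{-2 (s - \tau/2)^2}$, and $\phi(s,\tau) = e^{-2\tau}u(s,\tau)$.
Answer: $\phi(s, \tau) = e^{-2 \tau} e^{-2 (-\tau/2 + s)^2}$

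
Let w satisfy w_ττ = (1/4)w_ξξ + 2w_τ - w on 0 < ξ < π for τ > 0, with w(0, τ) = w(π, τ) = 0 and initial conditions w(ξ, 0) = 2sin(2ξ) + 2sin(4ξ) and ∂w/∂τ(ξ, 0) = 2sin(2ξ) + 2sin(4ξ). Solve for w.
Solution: Substitute w = exp(τ)u.
Then w_τ = exp(τ)(u_τ + u), w_ττ = exp(τ)(u_ττ + 2u_τ + u), w_ξξ = exp(τ)u_ξξ; substituting and dividing by exp(τ), the lower-order terms cancel: u_ττ = (1/4)u_ξξ (standard wave equation).
Data for u: u(ξ,0) = w(ξ,0) = 2sin(2ξ) + 2sin(4ξ); u_τ(ξ,0) = w_τ(ξ,0) - w(ξ,0) = 0. The boundary conditions carry over: u(0,τ) = u(π,τ) = 0.
Separating variables: u = Σ [A_n cos(ω_n τ) + B_n sin(ω_n τ)] sin(nξ), ω_n = n/2. From ICs: A_2=2, A_4=2.
So u(ξ,τ) = 2sin(2ξ)cos(τ) + 2sin(4ξ)cos(2τ), and w(ξ,τ) = exp(τ)u(ξ,τ).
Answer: w(ξ, τ) = 2exp(τ)sin(2ξ)cos(τ) + 2exp(τ)sin(4ξ)cos(2τ)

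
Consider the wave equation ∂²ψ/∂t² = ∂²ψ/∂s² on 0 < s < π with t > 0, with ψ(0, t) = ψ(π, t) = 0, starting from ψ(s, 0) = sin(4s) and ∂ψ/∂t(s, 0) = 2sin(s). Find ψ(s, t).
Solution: Using separation of variables ψ = X(s)T(t):
Eigenfunctions: sin(ns), n = 1, 2, 3, ...
General solution: ψ(s, t) = Σ [A_n cos(n t) + B_n sin(n t)] sin(ns)
From ψ(s,0) = sin(4s): A_4=1. From ψ_t(s,0) = 2sin(s), using ψ_t(s,0) = Σ ω_n B_n sin(ns) with ω_n = n: B_1 = 2/1 = 2.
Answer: ψ(s, t) = 2sin(s)sin(t) + sin(4s)cos(4t)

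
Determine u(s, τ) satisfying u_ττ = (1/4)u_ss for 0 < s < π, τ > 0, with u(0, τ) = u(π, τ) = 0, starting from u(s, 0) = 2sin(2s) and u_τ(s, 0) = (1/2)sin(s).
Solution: Separating variables: u = Σ [A_n cos(ω_n τ) + B_n sin(ω_n τ)] sin(ns), ω_n = n/2. From ICs (B_n = velocity coefficient / ω_n): A_2=2, B_1=1.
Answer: u(s, τ) = sin(s)sin(τ/2) + 2sin(2s)cos(τ)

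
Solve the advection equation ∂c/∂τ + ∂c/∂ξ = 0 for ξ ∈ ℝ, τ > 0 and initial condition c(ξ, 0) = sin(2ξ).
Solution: By characteristics (dξ/dτ = 1), c(ξ,τ) = f(ξ - τ) with f = c(·, 0).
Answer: c(ξ, τ) = sin(2ξ - 2τ)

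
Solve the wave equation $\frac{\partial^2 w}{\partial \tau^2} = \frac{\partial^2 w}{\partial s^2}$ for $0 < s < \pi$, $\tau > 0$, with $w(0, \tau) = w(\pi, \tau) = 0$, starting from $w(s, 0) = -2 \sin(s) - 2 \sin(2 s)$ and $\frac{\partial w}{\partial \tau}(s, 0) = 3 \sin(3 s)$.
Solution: Separating variables: $w = \sum [A_n \cos(\omega_n \tau) + B_n \sin(\omega_n \tau)] \sin(ns)$, $\omega_n = n$. From ICs ($B_n$ = velocity coefficient / $\omega_n$): $A_1=-2, A_2=-2, B_3=1$.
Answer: $w(s, \tau) = \sin(3 \tau) \sin(3 s) - 2 \sin(s) \cos(\tau) - 2 \sin(2 s) \cos(2 \tau)$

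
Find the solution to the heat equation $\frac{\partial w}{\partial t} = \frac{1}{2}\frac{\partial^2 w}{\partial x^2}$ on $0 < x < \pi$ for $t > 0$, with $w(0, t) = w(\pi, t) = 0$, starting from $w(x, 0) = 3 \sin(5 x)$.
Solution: Using separation of variables $w = X(x)T(t)$:
Eigenfunctions: $\sin(nx)$, $n = 1, 2, 3, \ldots$
General solution: $w(x, t) = \sum c_n \sin(nx) e^{-n^2 t/2}$
Matching $w(x,0) = 3 \sin(5 x)$ term by term: $c_5=3$.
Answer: $w(x, t) = 3 e^{-25 t/2} \sin(5 x)$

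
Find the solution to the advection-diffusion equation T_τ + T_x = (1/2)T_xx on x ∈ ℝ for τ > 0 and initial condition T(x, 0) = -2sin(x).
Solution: Change to a moving frame: let η = x - τ, σ = τ and write T(x,τ) = u(η,σ).
By the chain rule T_τ = u_σ - u_η, T_x = u_η, T_xx = u_ηη.
Then T_τ + T_x = u_σ: the advection term cancels and the PDE becomes the heat equation u_σ = (1/2)u_ηη on η ∈ ℝ.
Initial data: u(η,0) = T(η,0) = -2sin(η).
On η ∈ ℝ each mode satisfies (sin(nη))″ = -n² sin(nη), so exp(-n²σ/2) sin(nη) solves the heat equation; by superposition u(η,σ) = Σ c_n exp(-n²σ/2) sin(nη).
Reading off the coefficients: c_1=-2, so u(η,σ) = -2exp(-σ/2)sin(η).
Substituting back η = x - τ, σ = τ: T(x,τ) = u(x - τ, τ).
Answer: T(x, τ) = -2exp(-τ/2)sin(x - τ)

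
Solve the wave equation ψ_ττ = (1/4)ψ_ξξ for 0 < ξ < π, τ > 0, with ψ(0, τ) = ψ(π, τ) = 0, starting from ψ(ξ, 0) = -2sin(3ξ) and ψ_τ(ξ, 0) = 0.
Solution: Separating variables: ψ = Σ [A_n cos(ω_n τ) + B_n sin(ω_n τ)] sin(nξ), ω_n = n/2. From ICs: A_3=-2.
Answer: ψ(ξ, τ) = -2sin(3ξ)cos(3τ/2)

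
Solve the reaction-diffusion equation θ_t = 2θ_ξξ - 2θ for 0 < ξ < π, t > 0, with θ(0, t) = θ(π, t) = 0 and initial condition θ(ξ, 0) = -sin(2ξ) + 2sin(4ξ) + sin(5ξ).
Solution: Substitute θ = exp(-2t)u.
Then θ_t = exp(-2t)(u_t - 2u), θ_ξξ = exp(-2t)u_ξξ; substituting and dividing by exp(-2t), the lower-order terms cancel: u_t = 2u_ξξ (standard heat equation).
Data for u: u(ξ,0) = θ(ξ,0) = -sin(2ξ) + 2sin(4ξ) + sin(5ξ). The boundary conditions carry over: u(0,t) = u(π,t) = 0.
Separating variables: u = Σ c_n exp(-2n²t) sin(nξ). From u(ξ,0) = -sin(2ξ) + 2sin(4ξ) + sin(5ξ): c_2=-1, c_4=2, c_5=1.
So u(ξ,t) = -exp(-8t)sin(2ξ) + 2exp(-32t)sin(4ξ) + exp(-50t)sin(5ξ), and θ(ξ,t) = exp(-2t)u(ξ,t).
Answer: θ(ξ, t) = -exp(-10t)sin(2ξ) + 2exp(-34t)sin(4ξ) + exp(-52t)sin(5ξ)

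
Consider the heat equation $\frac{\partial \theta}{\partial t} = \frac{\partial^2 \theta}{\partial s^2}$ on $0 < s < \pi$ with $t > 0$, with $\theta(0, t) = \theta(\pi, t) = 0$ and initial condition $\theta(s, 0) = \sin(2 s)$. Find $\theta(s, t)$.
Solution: Using separation of variables $\theta = X(s)G(t)$:
Eigenfunctions: $\sin(ns)$, $n = 1, 2, 3, \ldots$
General solution: $\theta(s, t) = \sum c_n \sin(ns) e^{-n^2 t}$
Matching $\theta(s,0) = \sin(2 s)$ term by term: $c_2=1$.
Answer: $\theta(s, t) = e^{-4 t} \sin(2 s)$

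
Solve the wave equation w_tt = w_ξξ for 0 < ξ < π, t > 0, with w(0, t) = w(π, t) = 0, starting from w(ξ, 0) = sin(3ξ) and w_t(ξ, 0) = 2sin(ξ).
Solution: Using separation of variables w = X(ξ)T(t):
Eigenfunctions: sin(nξ), n = 1, 2, 3, ...
General solution: w(ξ, t) = Σ [A_n cos(n t) + B_n sin(n t)] sin(nξ)
From w(ξ,0) = sin(3ξ): A_3=1. From w_t(ξ,0) = 2sin(ξ), using w_t(ξ,0) = Σ ω_n B_n sin(nξ) with ω_n = n: B_1 = 2/1 = 2.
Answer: w(ξ, t) = 2sin(t)sin(ξ) + sin(3ξ)cos(3t)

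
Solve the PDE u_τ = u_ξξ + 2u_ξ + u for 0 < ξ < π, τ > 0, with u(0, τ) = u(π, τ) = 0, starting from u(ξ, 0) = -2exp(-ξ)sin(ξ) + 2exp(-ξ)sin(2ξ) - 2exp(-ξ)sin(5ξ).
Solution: Substitute u = exp(-ξ)w.
Then u_ξ = exp(-ξ)(w_ξ - w), u_ξξ = exp(-ξ)(w_ξξ - 2w_ξ + w), u_τ = exp(-ξ)w_τ; substituting and dividing by exp(-ξ), the lower-order terms cancel: w_τ = w_ξξ (standard heat equation).
Data for w: w(ξ,0) = exp(ξ)u(ξ,0) = -2sin(ξ) + 2sin(2ξ) - 2sin(5ξ). The boundary conditions carry over: w(0,τ) = w(π,τ) = 0.
Separating variables: w = Σ c_n exp(-n²τ) sin(nξ). From w(ξ,0) = -2sin(ξ) + 2sin(2ξ) - 2sin(5ξ): c_1=-2, c_2=2, c_5=-2.
So w(ξ,τ) = -2exp(-τ)sin(ξ) + 2exp(-4τ)sin(2ξ) - 2exp(-25τ)sin(5ξ), and u(ξ,τ) = exp(-ξ)w(ξ,τ).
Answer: u(ξ, τ) = -2exp(-ξ)exp(-τ)sin(ξ) + 2exp(-ξ)exp(-4τ)sin(2ξ) - 2exp(-ξ)exp(-25τ)sin(5ξ)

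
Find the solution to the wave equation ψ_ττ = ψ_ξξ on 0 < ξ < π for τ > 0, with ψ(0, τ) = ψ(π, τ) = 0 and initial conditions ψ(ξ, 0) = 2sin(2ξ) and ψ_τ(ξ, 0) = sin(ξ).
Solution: Using separation of variables ψ = X(ξ)T(τ):
Eigenfunctions: sin(nξ), n = 1, 2, 3, ...
General solution: ψ(ξ, τ) = Σ [A_n cos(n τ) + B_n sin(n τ)] sin(nξ)
From ψ(ξ,0) = 2sin(2ξ): A_2=2. From ψ_τ(ξ,0) = sin(ξ), using ψ_τ(ξ,0) = Σ ω_n B_n sin(nξ) with ω_n = n: B_1 = 1/1 = 1.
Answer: ψ(ξ, τ) = sin(ξ)sin(τ) + 2sin(2ξ)cos(2τ)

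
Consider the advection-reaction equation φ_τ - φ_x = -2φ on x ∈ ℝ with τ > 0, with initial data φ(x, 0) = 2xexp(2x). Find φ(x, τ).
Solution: Substitute φ = exp(2x)u.
Then φ_x = exp(2x)(u_x + 2u), φ_τ = exp(2x)u_τ; substituting and dividing by exp(2x), the lower-order terms cancel: u_τ - u_x = 0 (standard advection equation).
Data for u: u(x,0) = exp(-2x)φ(x,0) = 2x.
By characteristics (dx/dτ = -1), u(x,τ) = f(x + τ) with f = u(·, 0).
So u(x,τ) = 2x + 2τ, and φ(x,τ) = exp(2x)u(x,τ).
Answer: φ(x, τ) = 2xexp(2x) + 2τexp(2x)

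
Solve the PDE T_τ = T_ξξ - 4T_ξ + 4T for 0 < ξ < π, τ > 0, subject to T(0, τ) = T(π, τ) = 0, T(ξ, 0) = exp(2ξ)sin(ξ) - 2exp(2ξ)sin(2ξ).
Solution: Substitute T = exp(2ξ)u, i.e. u = exp(-2ξ)T.
By the product rule, T_ξ = exp(2ξ)(u_ξ + 2u), T_ξξ = exp(2ξ)(u_ξξ + 4u_ξ + 4u), T_τ = exp(2ξ)u_τ.
Substituting into the PDE and dividing by exp(2ξ): u_τ = (u_ξξ + 4u_ξ + 4u) - 4(u_ξ + 2u) + 4u.
The lower-order terms cancel, leaving the standard heat equation u_τ = u_ξξ.
Initial data for u: u(ξ,0) = exp(-2ξ)T(ξ,0) = sin(ξ) - 2sin(2ξ). The boundary conditions carry over: u(0,τ) = u(π,τ) = 0.
Solve for u:
  Using separation of variables u = X(ξ)G(τ):
  Eigenfunctions: sin(nξ), n = 1, 2, 3, ...
  General solution: u(ξ, τ) = Σ c_n sin(nξ) exp(-n² τ)
  Matching u(ξ,0) = sin(ξ) - 2sin(2ξ) term by term: c_1=1, c_2=-2.
Hence u(ξ,τ) = exp(-τ)sin(ξ) - 2exp(-4τ)sin(2ξ).
Transform back: T(ξ,τ) = exp(2ξ)u(ξ,τ).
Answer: T(ξ, τ) = exp(2ξ)exp(-τ)sin(ξ) - 2exp(2ξ)exp(-4τ)sin(2ξ)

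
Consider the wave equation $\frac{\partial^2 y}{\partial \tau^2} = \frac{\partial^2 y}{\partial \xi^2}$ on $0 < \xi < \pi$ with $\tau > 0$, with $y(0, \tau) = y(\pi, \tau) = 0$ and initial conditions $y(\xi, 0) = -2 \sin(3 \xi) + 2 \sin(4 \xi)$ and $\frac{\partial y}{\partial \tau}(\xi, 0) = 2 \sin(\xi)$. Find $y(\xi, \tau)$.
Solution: Separating variables: $y = \sum [A_n \cos(\omega_n \tau) + B_n \sin(\omega_n \tau)] \sin(n\xi)$, $\omega_n = n$. From ICs ($B_n$ = velocity coefficient / $\omega_n$): $A_3=-2, A_4=2, B_1=2$.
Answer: $y(\xi, \tau) = 2 \sin(\tau) \sin(\xi) - 2 \sin(3 \xi) \cos(3 \tau) + 2 \sin(4 \xi) \cos(4 \tau)$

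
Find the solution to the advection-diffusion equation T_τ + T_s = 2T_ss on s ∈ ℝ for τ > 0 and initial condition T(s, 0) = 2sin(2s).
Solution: Change to a moving frame: let η = s - τ, σ = τ and write T(s,τ) = u(η,σ).
By the chain rule T_τ = u_σ - u_η, T_s = u_η, T_ss = u_ηη.
Then T_τ + T_s = u_σ: the advection term cancels and the PDE becomes the heat equation u_σ = 2u_ηη on η ∈ ℝ.
Initial data: u(η,0) = T(η,0) = 2sin(2η).
On η ∈ ℝ each mode satisfies (sin(nη))″ = -n² sin(nη), so exp(-2n²σ) sin(nη) solves the heat equation; by superposition u(η,σ) = Σ c_n exp(-2n²σ) sin(nη).
Reading off the coefficients: c_2=2, so u(η,σ) = 2exp(-8σ)sin(2η).
Substituting back η = s - τ, σ = τ: T(s,τ) = u(s - τ, τ).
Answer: T(s, τ) = 2exp(-8τ)sin(2s - 2τ)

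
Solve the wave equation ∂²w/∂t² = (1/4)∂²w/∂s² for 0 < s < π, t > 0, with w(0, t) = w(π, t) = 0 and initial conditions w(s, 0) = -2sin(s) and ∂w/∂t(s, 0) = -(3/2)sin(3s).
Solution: Using separation of variables w = X(s)T(t):
Eigenfunctions: sin(ns), n = 1, 2, 3, ...
General solution: w(s, t) = Σ [A_n cos(n t/2) + B_n sin(n t/2)] sin(ns)
From w(s,0) = -2sin(s): A_1=-2. From w_t(s,0) = -(3/2)sin(3s), using w_t(s,0) = Σ ω_n B_n sin(ns) with ω_n = n/2: B_3 = (-3/2)/(3/2) = -1.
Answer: w(s, t) = -2sin(s)cos(t/2) - sin(3s)sin(3t/2)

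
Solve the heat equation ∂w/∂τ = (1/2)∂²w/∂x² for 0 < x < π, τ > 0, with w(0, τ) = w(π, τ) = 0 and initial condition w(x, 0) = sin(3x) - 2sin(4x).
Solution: Using separation of variables w = X(x)T(τ):
Eigenfunctions: sin(nx), n = 1, 2, 3, ...
General solution: w(x, τ) = Σ c_n sin(nx) exp(-n² τ/2)
Matching w(x,0) = sin(3x) - 2sin(4x) term by term: c_3=1, c_4=-2.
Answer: w(x, τ) = -2exp(-8τ)sin(4x) + exp(-9τ/2)sin(3x)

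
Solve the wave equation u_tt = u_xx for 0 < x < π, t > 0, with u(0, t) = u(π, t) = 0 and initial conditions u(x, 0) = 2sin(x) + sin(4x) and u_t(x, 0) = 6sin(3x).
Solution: Using separation of variables u = X(x)T(t):
Eigenfunctions: sin(nx), n = 1, 2, 3, ...
General solution: u(x, t) = Σ [A_n cos(n t) + B_n sin(n t)] sin(nx)
From u(x,0) = 2sin(x) + sin(4x): A_1=2, A_4=1. From u_t(x,0) = 6sin(3x), using u_t(x,0) = Σ ω_n B_n sin(nx) with ω_n = n: B_3 = 6/3 = 2.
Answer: u(x, t) = 2sin(3t)sin(3x) + 2sin(x)cos(t) + sin(4x)cos(4t)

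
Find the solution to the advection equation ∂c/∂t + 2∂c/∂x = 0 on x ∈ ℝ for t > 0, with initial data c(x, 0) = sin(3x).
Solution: By method of characteristics (waves move right with speed 2):
Along characteristics x - 2t = const, c is constant, so c(x,t) = f(x - 2t) with f = c(·, 0).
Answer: c(x, t) = -sin(6t - 3x)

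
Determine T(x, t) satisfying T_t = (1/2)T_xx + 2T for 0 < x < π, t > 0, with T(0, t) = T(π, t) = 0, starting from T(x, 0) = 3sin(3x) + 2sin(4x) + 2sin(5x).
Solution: Substitute T = exp(2t)u.
Then T_t = exp(2t)(u_t + 2u), T_xx = exp(2t)u_xx; substituting and dividing by exp(2t), the lower-order terms cancel: u_t = (1/2)u_xx (standard heat equation).
Data for u: u(x,0) = T(x,0) = 3sin(3x) + 2sin(4x) + 2sin(5x). The boundary conditions carry over: u(0,t) = u(π,t) = 0.
Separating variables: u = Σ c_n exp(-n²t/2) sin(nx). From u(x,0) = 3sin(3x) + 2sin(4x) + 2sin(5x): c_3=3, c_4=2, c_5=2.
So u(x,t) = 2exp(-8t)sin(4x) + 3exp(-9t/2)sin(3x) + 2exp(-25t/2)sin(5x), and T(x,t) = exp(2t)u(x,t).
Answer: T(x, t) = 2exp(-6t)sin(4x) + 3exp(-5t/2)sin(3x) + 2exp(-21t/2)sin(5x)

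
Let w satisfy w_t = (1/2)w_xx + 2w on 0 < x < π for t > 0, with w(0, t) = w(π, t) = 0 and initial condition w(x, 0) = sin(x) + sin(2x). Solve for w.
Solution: Substitute w = exp(2t)u.
Then w_t = exp(2t)(u_t + 2u), w_xx = exp(2t)u_xx; substituting and dividing by exp(2t), the lower-order terms cancel: u_t = (1/2)u_xx (standard heat equation).
Data for u: u(x,0) = w(x,0) = sin(x) + sin(2x). The boundary conditions carry over: u(0,t) = u(π,t) = 0.
Separating variables: u = Σ c_n exp(-n²t/2) sin(nx). From u(x,0) = sin(x) + sin(2x): c_1=1, c_2=1.
So u(x,t) = exp(-2t)sin(2x) + exp(-t/2)sin(x), and w(x,t) = exp(2t)u(x,t).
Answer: w(x, t) = exp(3t/2)sin(x) + sin(2x)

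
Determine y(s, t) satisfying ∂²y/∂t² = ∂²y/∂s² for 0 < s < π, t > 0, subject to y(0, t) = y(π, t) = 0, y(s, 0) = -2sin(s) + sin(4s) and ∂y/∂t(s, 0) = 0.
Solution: Using separation of variables y = X(s)T(t):
Eigenfunctions: sin(ns), n = 1, 2, 3, ...
General solution: y(s, t) = Σ [A_n cos(n t) + B_n sin(n t)] sin(ns)
From y(s,0) = -2sin(s) + sin(4s): A_1=-2, A_4=1. From y_t(s,0) = 0: all B_n = 0.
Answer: y(s, t) = -2sin(s)cos(t) + sin(4s)cos(4t)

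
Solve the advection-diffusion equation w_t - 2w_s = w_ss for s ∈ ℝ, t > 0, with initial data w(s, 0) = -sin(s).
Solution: Moving frame: η = s + 2t, σ = t, w = u(η,σ), so w_t = u_σ + 2u_η and w_ss = u_ηη.
Hence w_t - 2w_s = u_σ and the PDE becomes the heat equation u_σ = u_ηη on η ∈ ℝ.
Initial data: u(η,0) = w(η,0) = -sin(η). Each mode sin(nη) decays as exp(-n²σ) on ℝ, so u(η,σ) = Σ c_n exp(-n²σ) sin(nη) with c_1=-1: u(η,σ) = -exp(-σ)sin(η).
Substituting back: w(s,t) = u(s + 2t, t).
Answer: w(s, t) = -exp(-t)sin(s + 2t)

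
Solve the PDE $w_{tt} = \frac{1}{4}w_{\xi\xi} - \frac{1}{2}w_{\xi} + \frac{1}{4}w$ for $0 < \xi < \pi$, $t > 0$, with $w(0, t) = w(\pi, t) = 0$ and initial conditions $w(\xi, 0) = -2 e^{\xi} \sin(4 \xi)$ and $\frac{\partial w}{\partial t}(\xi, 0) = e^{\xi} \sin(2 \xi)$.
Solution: Substitute $w = e^{\xi}u$.
Then $w_{\xi} = e^{\xi}(u_{\xi} + u)$, $w_{\xi\xi} = e^{\xi}(u_{\xi\xi} + 2u_{\xi} + u)$, $w_{tt} = e^{\xi}u_{tt}$; substituting and dividing by $e^{\xi}$, the lower-order terms cancel: $u_{tt} = \frac{1}{4}u_{\xi\xi}$ (standard wave equation).
Data for $u$: $u(\xi,0) = e^{-\xi}w(\xi,0) = -2 \sin(4 \xi)$; $u_t(\xi,0) = e^{-\xi}w_t(\xi,0) = \sin(2 \xi)$. The boundary conditions carry over: $u(0,t) = u(\pi,t) = 0$.
Separating variables: $u = \sum [A_n \cos(\omega_n t) + B_n \sin(\omega_n t)] \sin(n\xi)$, $\omega_n = n/2$. From ICs ($B_n$ = velocity coefficient / $\omega_n$): $A_4=-2, B_2=1$.
So $u(\xi,t) = \sin(t) \sin(2 \xi) - 2 \sin(4 \xi) \cos(2 t)$, and $w(\xi,t) = e^{\xi}u(\xi,t)$.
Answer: $w(\xi, t) = e^{\xi} \sin(2 \xi) \sin(t) - 2 e^{\xi} \sin(4 \xi) \cos(2 t)$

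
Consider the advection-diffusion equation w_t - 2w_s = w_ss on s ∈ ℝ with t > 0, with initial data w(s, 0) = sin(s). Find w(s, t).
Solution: Change to a moving frame: let η = s + 2t, σ = t and write w(s,t) = u(η,σ).
By the chain rule w_t = u_σ + 2u_η, w_s = u_η, w_ss = u_ηη.
Then w_t - 2w_s = u_σ: the advection term cancels and the PDE becomes the heat equation u_σ = u_ηη on η ∈ ℝ.
Initial data: u(η,0) = w(η,0) = sin(η).
On η ∈ ℝ each mode satisfies (sin(nη))″ = -n² sin(nη), so exp(-n²σ) sin(nη) solves the heat equation; by superposition u(η,σ) = Σ c_n exp(-n²σ) sin(nη).
Reading off the coefficients: c_1=1, so u(η,σ) = exp(-σ)sin(η).
Substituting back η = s + 2t, σ = t: w(s,t) = u(s + 2t, t).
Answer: w(s, t) = exp(-t)sin(s + 2t)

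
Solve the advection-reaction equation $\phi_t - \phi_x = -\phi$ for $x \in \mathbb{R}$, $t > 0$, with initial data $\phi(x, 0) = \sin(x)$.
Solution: Substitute $\phi = e^{-t}u$, i.e. $u = e^{t}\phi$.
By the product rule, $\phi_t = e^{-t}(u_t - u)$, $\phi_x = e^{-t}u_x$.
Substituting into the PDE and dividing by $e^{-t}$: $u_t - u - u_x = -u$.
The lower-order terms cancel, leaving the standard advection equation $u_t - u_x = 0$.
Initial data for $u$: $u(x,0) = \phi(x,0) = \sin(x)$.
Solve for $u$:
  By method of characteristics (waves move left with speed 1):
  Along characteristics $x + t =$ const, $u$ is constant, so $u(x,t) = f(x + t)$ with $f = u( \cdot , 0)$.
Hence $u(x,t) = \sin(t + x)$.
Transform back: $\phi(x,t) = e^{-t}u(x,t)$.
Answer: $\phi(x, t) = e^{-t} \sin(t + x)$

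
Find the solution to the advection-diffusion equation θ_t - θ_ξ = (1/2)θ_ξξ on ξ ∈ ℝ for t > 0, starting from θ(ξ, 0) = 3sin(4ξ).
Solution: Change to a moving frame: let η = ξ + t, σ = t and write θ(ξ,t) = u(η,σ).
By the chain rule θ_t = u_σ + u_η, θ_ξ = u_η, θ_ξξ = u_ηη.
Then θ_t - θ_ξ = u_σ: the advection term cancels and the PDE becomes the heat equation u_σ = (1/2)u_ηη on η ∈ ℝ.
Initial data: u(η,0) = θ(η,0) = 3sin(4η).
On η ∈ ℝ each mode satisfies (sin(nη))″ = -n² sin(nη), so exp(-n²σ/2) sin(nη) solves the heat equation; by superposition u(η,σ) = Σ c_n exp(-n²σ/2) sin(nη).
Reading off the coefficients: c_4=3, so u(η,σ) = 3exp(-8σ)sin(4η).
Substituting back η = ξ + t, σ = t: θ(ξ,t) = u(ξ + t, t).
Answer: θ(ξ, t) = 3exp(-8t)sin(4t + 4ξ)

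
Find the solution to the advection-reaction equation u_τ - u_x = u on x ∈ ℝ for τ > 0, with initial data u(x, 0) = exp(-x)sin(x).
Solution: Substitute u = exp(-x)w, i.e. w = exp(x)u.
By the product rule, u_x = exp(-x)(w_x - w), u_τ = exp(-x)w_τ.
Substituting into the PDE and dividing by exp(-x): w_τ - (w_x - w) = w.
The lower-order terms cancel, leaving the standard advection equation w_τ - w_x = 0.
Initial data for w: w(x,0) = exp(x)u(x,0) = sin(x).
Solve for w:
  By method of characteristics (waves move left with speed 1):
  Along characteristics x + τ = const, w is constant, so w(x,τ) = f(x + τ) with f = w(·, 0).
Hence w(x,τ) = sin(x + τ).
Transform back: u(x,τ) = exp(-x)w(x,τ).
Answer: u(x, τ) = exp(-x)sin(x + τ)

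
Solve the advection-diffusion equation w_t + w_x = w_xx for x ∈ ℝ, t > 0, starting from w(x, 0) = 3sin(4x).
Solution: Change to a moving frame: let η = x - t, σ = t and write w(x,t) = u(η,σ).
By the chain rule w_t = u_σ - u_η, w_x = u_η, w_xx = u_ηη.
Then w_t + w_x = u_σ: the advection term cancels and the PDE becomes the heat equation u_σ = u_ηη on η ∈ ℝ.
Initial data: u(η,0) = w(η,0) = 3sin(4η).
On η ∈ ℝ each mode satisfies (sin(nη))″ = -n² sin(nη), so exp(-n²σ) sin(nη) solves the heat equation; by superposition u(η,σ) = Σ c_n exp(-n²σ) sin(nη).
Reading off the coefficients: c_4=3, so u(η,σ) = 3exp(-16σ)sin(4η).
Substituting back η = x - t, σ = t: w(x,t) = u(x - t, t).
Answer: w(x, t) = -3exp(-16t)sin(4t - 4x)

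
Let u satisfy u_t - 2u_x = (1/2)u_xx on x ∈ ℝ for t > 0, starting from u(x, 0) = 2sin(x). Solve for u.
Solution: Moving frame: η = x + 2t, σ = t, u = w(η,σ), so u_t = w_σ + 2w_η and u_xx = w_ηη.
Hence u_t - 2u_x = w_σ and the PDE becomes the heat equation w_σ = (1/2)w_ηη on η ∈ ℝ.
Initial data: w(η,0) = u(η,0) = 2sin(η). Each mode sin(nη) decays as exp(-n²σ/2) on ℝ, so w(η,σ) = Σ c_n exp(-n²σ/2) sin(nη) with c_1=2: w(η,σ) = 2exp(-σ/2)sin(η).
Substituting back: u(x,t) = w(x + 2t, t).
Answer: u(x, t) = 2exp(-t/2)sin(2t + x)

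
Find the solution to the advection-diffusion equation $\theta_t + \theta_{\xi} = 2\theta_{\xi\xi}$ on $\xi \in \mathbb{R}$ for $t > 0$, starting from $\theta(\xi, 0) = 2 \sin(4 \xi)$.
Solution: Change to a moving frame: let $\eta = \xi - t$, $\sigma = t$ and write $\theta(\xi,t) = u(\eta,\sigma)$.
By the chain rule $\theta_t = u_{\sigma} - u_{\eta}$, $\theta_{\xi} = u_{\eta}$, $\theta_{\xi\xi} = u_{\eta\eta}$.
Then $\theta_t + \theta_{\xi} = u_{\sigma}$: the advection term cancels and the PDE becomes the heat equation $u_{\sigma} = 2u_{\eta\eta}$ on $\eta \in \mathbb{R}$.
Initial data: $u(\eta,0) = \theta(\eta,0) = 2 \sin(4 \eta)$.
On $\eta \in \mathbb{R}$ each mode satisfies $(\sin(n\eta))'' = -n^2 \sin(n\eta)$, so $e^{-2n^2\sigma} \sin(n\eta)$ solves the heat equation; by superposition $u(\eta,\sigma) = \sum c_n e^{-2n^2\sigma} \sin(n\eta)$.
Reading off the coefficients: $c_4=2$, so $u(\eta,\sigma) = 2 e^{-32 \sigma} \sin(4 \eta)$.
Substituting back $\eta = \xi - t$, $\sigma = t$: $\theta(\xi,t) = u(\xi - t, t)$.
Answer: $\theta(\xi, t) = 2 e^{-32 t} \sin(4 \xi - 4 t)$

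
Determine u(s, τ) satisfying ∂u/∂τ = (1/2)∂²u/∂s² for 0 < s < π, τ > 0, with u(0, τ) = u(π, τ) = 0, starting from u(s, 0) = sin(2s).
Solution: Using separation of variables u = X(s)T(τ):
Eigenfunctions: sin(ns), n = 1, 2, 3, ...
General solution: u(s, τ) = Σ c_n sin(ns) exp(-n² τ/2)
Matching u(s,0) = sin(2s) term by term: c_2=1.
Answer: u(s, τ) = exp(-2τ)sin(2s)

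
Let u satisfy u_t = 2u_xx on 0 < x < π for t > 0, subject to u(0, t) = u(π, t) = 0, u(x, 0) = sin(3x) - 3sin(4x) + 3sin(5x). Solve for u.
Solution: Using separation of variables u = X(x)T(t):
Eigenfunctions: sin(nx), n = 1, 2, 3, ...
General solution: u(x, t) = Σ c_n sin(nx) exp(-2n² t)
Matching u(x,0) = sin(3x) - 3sin(4x) + 3sin(5x) term by term: c_3=1, c_4=-3, c_5=3.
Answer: u(x, t) = exp(-18t)sin(3x) - 3exp(-32t)sin(4x) + 3exp(-50t)sin(5x)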